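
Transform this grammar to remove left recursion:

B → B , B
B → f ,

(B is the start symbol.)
B → f , B'
B' → , B B'
B' → ε

B is directly left-recursive. The standard transformation for
  A → A α₁ | ... | A α_m | β₁ | ... | β_n
is
  A  → β₁ A' | ... | β_n A'
  A' → α₁ A' | ... | α_m A' | ε

B → f , becomes B → f , B'
B → B , B becomes B' → , B B'
Add B' → ε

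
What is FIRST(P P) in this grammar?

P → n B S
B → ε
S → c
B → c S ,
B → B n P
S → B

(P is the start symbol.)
{ 'n' }

FIRST sets of the non-terminals involved (from the grammar, by fixed-point iteration):
  FIRST(P) = { 'n' }

To compute FIRST(P P), process the symbols left to right:
Symbol P is a non-terminal. Add FIRST(P) \ {ε} = { 'n' }
P is not nullable (ε ∉ FIRST(P)), so stop here.
FIRST(P P) = { 'n' }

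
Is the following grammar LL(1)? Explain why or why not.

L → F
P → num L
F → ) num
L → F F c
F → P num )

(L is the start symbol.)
No. Predict set conflict for L: { ')', 'num' }

Relevant sets:
  FIRST(F) = { ')', 'num' }
  FIRST(P) = { 'num' }

For L:
  PREDICT(L → F) = { ')', 'num' }
  PREDICT(L → F F c) = { ')', 'num' }
For F:
  PREDICT(F → ')' num) = { ')' }
  PREDICT(F → P num ')') = { 'num' }
P has a single production, so nothing to check there.

Conflict found: Predict set conflict for L: { ')', 'num' }
The grammar is NOT LL(1).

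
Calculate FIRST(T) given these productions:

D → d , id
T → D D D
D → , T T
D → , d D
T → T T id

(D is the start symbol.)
{ ',', 'd' }

To compute FIRST(T), examine every production with T on the left-hand side, reading each right-hand side left to right until a non-nullable symbol is reached.

FIRST sets of the other non-terminals involved (by the same procedure, iterated to a fixed point):
  FIRST(D) = { ',', 'd' }

From T → D D D:
  - D is a non-terminal: add FIRST(D) \ {ε} = { ',', 'd' }
    D is not nullable, so stop
From T → T T id:
  - T is the symbol being defined: contributes nothing new
    T is not nullable, so stop

Collecting: FIRST(T) = { ',', 'd' }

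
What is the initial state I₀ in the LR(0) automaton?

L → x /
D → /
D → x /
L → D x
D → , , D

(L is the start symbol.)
First, augment the grammar with L' → L
I₀ = CLOSURE({ [L' → . L] }):
  [L' → . L] has the dot before L: add [L → . x /], [L → . D x]
  [L → . D x] has the dot before D: add [D → . /], [D → . x /], [D → . , , D]
No further items can be added.

I₀ = { [D → . , , D], [D → . /], [D → . x /], [L → . D x], [L → . x /], [L' → . L] }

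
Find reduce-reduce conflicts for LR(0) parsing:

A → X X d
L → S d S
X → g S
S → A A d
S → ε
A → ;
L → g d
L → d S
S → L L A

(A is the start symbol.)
Yes — I10: [L → g d .] vs [S → .]

Augment with A' → A and build the canonical LR(0) collection (I0 = CLOSURE({[A' → . A]}), then GOTO on every symbol after a dot until no new states appear). It has 21 states:
  I0: { [A → . ;], [A → . X X d], [A' → . A], [X → . g S] }  — shift
  I1: { [A → ; .] }  — reduce
  I2: { [A' → A .] }  — accept
  I3: { [A → X . X d], [X → . g S] }  — shift
  I4: { [A → . ;], [A → . X X d], [L → . S d S], [L → . d S], [L → . g d], [S → . A A d], [S → . L L A], [S → .], [X → . g S], [X → g . S] }  — shift, reduce
  I5: { [A → . ;], [A → . X X d], [S → A . A d], [X → . g S] }  — shift
  I6: { [A → . ;], [A → . X X d], [L → . S d S], [L → . d S], [L → . g d], [S → . A A d], [S → . L L A], [S → .], [S → L . L A], [X → . g S] }  — shift, reduce
  I7: { [L → S . d S], [X → g S .] }  — shift, reduce
  I8: { [A → . ;], [A → . X X d], [L → . S d S], [L → . d S], [L → . g d], [L → d . S], [S → . A A d], [S → . L L A], [S → .], [X → . g S] }  — shift, reduce
  I9: { [A → . ;], [A → . X X d], [L → . S d S], [L → . d S], [L → . g d], [L → g . d], [S → . A A d], [S → . L L A], [S → .], [X → . g S], [X → g . S] }  — shift, reduce
  I10: { [A → . ;], [A → . X X d], [L → . S d S], [L → . d S], [L → . g d], [L → d . S], [L → g d .], [S → . A A d], [S → . L L A], [S → .], [X → . g S] }  — shift, 2 reduces
  I11: { [L → S . d S], [L → d S .] }  — shift, reduce
  I12: { [A → . ;], [A → . X X d], [L → . S d S], [L → . d S], [L → . g d], [L → S d . S], [S → . A A d], [S → . L L A], [S → .], [X → . g S] }  — shift, reduce
  I13: { [L → S . d S], [L → S d S .] }  — shift, reduce
  I14: { [A → . ;], [A → . X X d], [L → . S d S], [L → . d S], [L → . g d], [S → . A A d], [S → . L L A], [S → .], [S → L . L A], [S → L L . A], [X → . g S] }  — shift, reduce
  I15: { [L → S . d S] }  — shift
  I16: { [A → . ;], [A → . X X d], [S → A . A d], [S → L L A .], [X → . g S] }  — shift, reduce
  I17: { [S → A A . d] }  — shift
  I18: { [S → A A d .] }  — reduce
  I19: { [A → X X . d] }  — shift
  I20: { [A → X X d .] }  — reduce

I10 contains complete items [L → g d .], [S → .] — reduce-reduce conflict.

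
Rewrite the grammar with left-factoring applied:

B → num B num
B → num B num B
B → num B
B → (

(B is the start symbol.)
B → num B B'
B' → num B''
B'' → ε
B'' → B
B' → ε
B → (

Left-factoring transforms A → αβ₁ | αβ₂ into A → αA' and A' → β₁ | β₂
(α is the longest common prefix among the alternatives). Repeat until
no nonterminal has two alternatives with a common prefix.

Round 1: B has alternatives sharing prefix 'num B'. Introduce B': B → num B B'
  Add: B' → num
  Add: B' → num B
  Add: B' → ε

Round 2: B' has alternatives sharing prefix 'num'. Introduce B'': B' → num B''
  Add: B'' → ε
  Add: B'' → B

No remaining common prefixes — done.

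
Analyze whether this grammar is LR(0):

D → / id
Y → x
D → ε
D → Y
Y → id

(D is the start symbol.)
No. Shift-reduce conflict between [D → .] and [D → . / id]

A grammar is LR(0) if no state in the canonical LR(0) collection has:
  - both a shift item (dot before a terminal) and a complete item (shift-reduce conflict), or
  - two or more complete items (reduce-reduce conflict; the accept item [D' → D .] counts as a complete item here).

Augment with D' → D and build the canonical LR(0) collection (I0 = CLOSURE({[D' → . D]}), then GOTO on every symbol after a dot until no new states appear). It has 7 states:
  I0: { [D → . / id], [D → . Y], [D → .], [D' → . D], [Y → . id], [Y → . x] }  — shift, reduce
  I1: { [D → / . id] }  — shift
  I2: { [D' → D .] }  — accept
  I3: { [D → Y .] }  — reduce
  I4: { [Y → id .] }  — reduce
  I5: { [Y → x .] }  — reduce
  I6: { [D → / id .] }  — reduce

Conflict in state I0:
  Shift-reduce conflict between [D → .] and [D → . / id]
So the grammar is NOT LR(0).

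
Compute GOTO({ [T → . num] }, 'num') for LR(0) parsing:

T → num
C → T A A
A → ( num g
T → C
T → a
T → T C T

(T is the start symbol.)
GOTO(I, 'num') = CLOSURE({ [A → αX.β] : [A → α.Xβ] ∈ I, X = 'num' })

Items with dot before 'num', with the dot advanced:
  [T → . num] → [T → num .]
Closure adds nothing (no advanced item has the dot before a non-terminal).

GOTO = { [T → num .] }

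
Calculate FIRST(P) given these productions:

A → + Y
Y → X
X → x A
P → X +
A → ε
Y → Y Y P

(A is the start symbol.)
{ 'x' }

To compute FIRST(P), examine every production with P on the left-hand side, reading each right-hand side left to right until a non-nullable symbol is reached.

FIRST sets of the other non-terminals involved (by the same procedure, iterated to a fixed point):
  FIRST(X) = { 'x' }

From P → X +:
  - X is a non-terminal: add FIRST(X) \ {ε} = { 'x' }
    X is not nullable, so stop

Collecting: FIRST(P) = { 'x' }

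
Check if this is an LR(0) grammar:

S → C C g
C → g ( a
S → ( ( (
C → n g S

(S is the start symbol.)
Yes, the grammar is LR(0)

A grammar is LR(0) if no state in the canonical LR(0) collection has:
  - both a shift item (dot before a terminal) and a complete item (shift-reduce conflict), or
  - two or more complete items (reduce-reduce conflict; the accept item [S' → S .] counts as a complete item here).

Augment with S' → S and build the canonical LR(0) collection (I0 = CLOSURE({[S' → . S]}), then GOTO on every symbol after a dot until no new states appear). It has 14 states:
  I0: { [C → . g ( a], [C → . n g S], [S → . ( ( (], [S → . C C g], [S' → . S] }  — shift
  I1: { [S → ( . ( (] }  — shift
  I2: { [C → . g ( a], [C → . n g S], [S → C . C g] }  — shift
  I3: { [S' → S .] }  — accept
  I4: { [C → g . ( a] }  — shift
  I5: { [C → n . g S] }  — shift
  I6: { [C → . g ( a], [C → . n g S], [C → n g . S], [S → . ( ( (], [S → . C C g] }  — shift
  I7: { [C → n g S .] }  — reduce
  I8: { [C → g ( . a] }  — shift
  I9: { [C → g ( a .] }  — reduce
  I10: { [S → C C . g] }  — shift
  I11: { [S → C C g .] }  — reduce
  I12: { [S → ( ( . (] }  — shift
  I13: { [S → ( ( ( .] }  — reduce

Every state is either a pure shift/goto state or contains exactly one complete item and nothing to shift — no conflicts. The grammar is LR(0).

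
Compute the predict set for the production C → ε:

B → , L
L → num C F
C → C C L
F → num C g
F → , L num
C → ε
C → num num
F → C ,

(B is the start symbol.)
{ ',', 'g', 'num' }

PREDICT(C → ε) = (FIRST(RHS) \ {ε}) ∪ (FOLLOW(C) if ε ∈ FIRST(RHS), i.e. RHS ⇒* ε)
The right-hand side is ε (FIRST(ε) = { ε }), so the predict set is FOLLOW(C) = { ',', 'g', 'num' }
PREDICT(C → ε) = { ',', 'g', 'num' }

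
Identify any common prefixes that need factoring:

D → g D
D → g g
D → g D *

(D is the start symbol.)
Yes, D has productions with common prefix 'g'

Left-factoring is needed when two productions for the same non-terminal
share a common prefix on the right-hand side.

Productions for D:
  D → g D
  D → g g
  D → g D *

Found common prefix 'g' in productions for D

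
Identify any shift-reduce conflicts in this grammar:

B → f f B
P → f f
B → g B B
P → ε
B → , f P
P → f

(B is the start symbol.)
Yes — I9: [P → .] vs [P → . f]; I11: [P → f .] vs [P → f . f]

Augment with B' → B and build the canonical LR(0) collection (I0 = CLOSURE({[B' → . B]}), then GOTO on every symbol after a dot until no new states appear). It has 13 states:
  I0: { [B → . , f P], [B → . f f B], [B → . g B B], [B' → . B] }  — shift
  I1: { [B → , . f P] }  — shift
  I2: { [B' → B .] }  — accept
  I3: { [B → f . f B] }  — shift
  I4: { [B → . , f P], [B → . f f B], [B → . g B B], [B → g . B B] }  — shift
  I5: { [B → . , f P], [B → . f f B], [B → . g B B], [B → g B . B] }  — shift
  I6: { [B → g B B .] }  — reduce
  I7: { [B → . , f P], [B → . f f B], [B → . g B B], [B → f f . B] }  — shift
  I8: { [B → f f B .] }  — reduce
  I9: { [B → , f . P], [P → . f f], [P → . f], [P → .] }  — shift, reduce
  I10: { [B → , f P .] }  — reduce
  I11: { [P → f . f], [P → f .] }  — shift, reduce
  I12: { [P → f f .] }  — reduce

I9 contains reduce item [P → .] and shift items [P → . f], [P → . f f] — shift-reduce conflict.
I11 contains reduce item [P → f .] and shift item [P → f . f] — shift-reduce conflict.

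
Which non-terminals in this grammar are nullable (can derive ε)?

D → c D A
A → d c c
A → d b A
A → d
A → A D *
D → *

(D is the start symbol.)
There are no ε-productions, so no non-terminal can derive ε.
No non-terminals are nullable.

Answer: None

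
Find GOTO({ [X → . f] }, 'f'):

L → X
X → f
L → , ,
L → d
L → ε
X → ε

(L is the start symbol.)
{ [X → f .] }

GOTO(I, 'f') = CLOSURE({ [A → αX.β] : [A → α.Xβ] ∈ I, X = 'f' })

Items with dot before 'f', with the dot advanced:
  [X → . f] → [X → f .]
Closure adds nothing (no advanced item has the dot before a non-terminal).

GOTO = { [X → f .] }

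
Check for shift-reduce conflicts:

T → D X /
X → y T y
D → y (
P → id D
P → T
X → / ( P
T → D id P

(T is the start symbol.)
Augment with T' → T and build the canonical LR(0) collection (I0 = CLOSURE({[T' → . T]}), then GOTO on every symbol after a dot until no new states appear). It has 18 states:
  I0: { [D → . y (], [T → . D X /], [T → . D id P], [T' → . T] }  — shift
  I1: { [T → D . X /], [T → D . id P], [X → . / ( P], [X → . y T y] }  — shift
  I2: { [T' → T .] }  — accept
  I3: { [D → y . (] }  — shift
  I4: { [D → y ( .] }  — reduce
  I5: { [X → / . ( P] }  — shift
  I6: { [T → D X . /] }  — shift
  I7: { [D → . y (], [P → . T], [P → . id D], [T → . D X /], [T → . D id P], [T → D id . P] }  — shift
  I8: { [D → . y (], [T → . D X /], [T → . D id P], [X → y . T y] }  — shift
  I9: { [X → y T . y] }  — shift
  I10: { [X → y T y .] }  — reduce
  I11: { [T → D id P .] }  — reduce
  I12: { [P → T .] }  — reduce
  I13: { [D → . y (], [P → id . D] }  — shift
  I14: { [P → id D .] }  — reduce
  I15: { [T → D X / .] }  — reduce
  I16: { [D → . y (], [P → . T], [P → . id D], [T → . D X /], [T → . D id P], [X → / ( . P] }  — shift
  I17: { [X → / ( P .] }  — reduce

No state contains both a complete item and a shift item.

Answer: No shift-reduce conflicts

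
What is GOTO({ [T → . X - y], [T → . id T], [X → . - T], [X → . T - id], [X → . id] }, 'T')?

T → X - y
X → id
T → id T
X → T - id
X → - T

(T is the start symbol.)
GOTO(I, 'T') = CLOSURE({ [A → αX.β] : [A → α.Xβ] ∈ I, X = 'T' })

Items with dot before 'T', with the dot advanced:
  [X → . T - id] → [X → T . - id]
Closure adds nothing (no advanced item has the dot before a non-terminal).

GOTO = { [X → T . - id] }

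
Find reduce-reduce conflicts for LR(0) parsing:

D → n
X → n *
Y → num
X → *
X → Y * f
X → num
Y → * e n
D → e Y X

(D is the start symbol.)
Yes — I11: [X → num .] vs [Y → num .]

A reduce-reduce conflict occurs when an LR(0) state has two complete items [A → α .] and [B → β .] — both call for a reduction, and with no lookahead the parser cannot choose between them.

Augment with D' → D and build the canonical LR(0) collection (I0 = CLOSURE({[D' → . D]}), then GOTO on every symbol after a dot until no new states appear). It has 17 states:
  I0: { [D → . e Y X], [D → . n], [D' → . D] }  — shift
  I1: { [D' → D .] }  — accept
  I2: { [D → e . Y X], [Y → . * e n], [Y → . num] }  — shift
  I3: { [D → n .] }  — reduce
  I4: { [Y → * . e n] }  — shift
  I5: { [D → e Y . X], [X → . *], [X → . Y * f], [X → . n *], [X → . num], [Y → . * e n], [Y → . num] }  — shift
  I6: { [Y → num .] }  — reduce
  I7: { [X → * .], [Y → * . e n] }  — shift, reduce
  I8: { [D → e Y X .] }  — reduce
  I9: { [X → Y . * f] }  — shift
  I10: { [X → n . *] }  — shift
  I11: { [X → num .], [Y → num .] }  — 2 reduces
  I12: { [X → n * .] }  — reduce
  I13: { [X → Y * . f] }  — shift
  I14: { [X → Y * f .] }  — reduce
  I15: { [Y → * e . n] }  — shift
  I16: { [Y → * e n .] }  — reduce

I11 contains complete items [X → num .], [Y → num .] — reduce-reduce conflict.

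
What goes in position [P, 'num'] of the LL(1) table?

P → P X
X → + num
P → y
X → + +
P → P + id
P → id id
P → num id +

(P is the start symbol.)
P → P X, P → P + id, P → num id +

To find M[P, 'num'], we find productions for P where 'num' is in the predict set (PREDICT(N → α) = (FIRST(α) \ {ε}) ∪ (FOLLOW(N) if α ⇒* ε)).

Relevant sets:
  FIRST(P) = { 'id', 'num', 'y' }

P → P X: PREDICT = { 'id', 'num', 'y' }
  'num' is in predict set, so this production goes in M[P, 'num']
P → y: PREDICT = { 'y' }
P → P + id: PREDICT = { 'id', 'num', 'y' }
  'num' is in predict set, so this production goes in M[P, 'num']
P → id id: PREDICT = { 'id' }
P → num id +: PREDICT = { 'num' }
  'num' is in predict set, so this production goes in M[P, 'num']

M[P, 'num'] = P → P X, P → P + id, P → num id +  (a multiply-defined cell — the grammar is not LL(1))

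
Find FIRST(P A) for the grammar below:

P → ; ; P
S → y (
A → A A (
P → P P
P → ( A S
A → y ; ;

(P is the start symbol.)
{ '(', ';' }

FIRST sets of the non-terminals involved (from the grammar, by fixed-point iteration):
  FIRST(P) = { '(', ';' }

To compute FIRST(P A), process the symbols left to right:
Symbol P is a non-terminal. Add FIRST(P) \ {ε} = { '(', ';' }
P is not nullable (ε ∉ FIRST(P)), so stop here.
FIRST(P A) = { '(', ';' }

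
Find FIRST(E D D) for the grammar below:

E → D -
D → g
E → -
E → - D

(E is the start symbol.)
{ '-', 'g' }

FIRST sets of the non-terminals involved (from the grammar, by fixed-point iteration):
  FIRST(E) = { '-', 'g' }

To compute FIRST(E D D), process the symbols left to right:
Symbol E is a non-terminal. Add FIRST(E) \ {ε} = { '-', 'g' }
E is not nullable (ε ∉ FIRST(E)), so stop here.
FIRST(E D D) = { '-', 'g' }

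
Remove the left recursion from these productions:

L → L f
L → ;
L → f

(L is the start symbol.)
L → ; L'
L → f L'
L' → f L'
L' → ε

L is directly left-recursive. The standard transformation for
  A → A α₁ | ... | A α_m | β₁ | ... | β_n
is
  A  → β₁ A' | ... | β_n A'
  A' → α₁ A' | ... | α_m A' | ε

L → ; becomes L → ; L'
L → f becomes L → f L'
L → L f becomes L' → f L'
Add L' → ε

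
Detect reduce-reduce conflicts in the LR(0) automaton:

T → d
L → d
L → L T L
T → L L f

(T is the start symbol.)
A reduce-reduce conflict occurs when an LR(0) state has two complete items [A → α .] and [B → β .] — both call for a reduction, and with no lookahead the parser cannot choose between them.

Augment with T' → T and build the canonical LR(0) collection (I0 = CLOSURE({[T' → . T]}), then GOTO on every symbol after a dot until no new states appear). It has 9 states:
  I0: { [L → . L T L], [L → . d], [T → . L L f], [T → . d], [T' → . T] }  — shift
  I1: { [L → . L T L], [L → . d], [L → L . T L], [T → . L L f], [T → . d], [T → L . L f] }  — shift
  I2: { [T' → T .] }  — accept
  I3: { [L → d .], [T → d .] }  — 2 reduces
  I4: { [L → . L T L], [L → . d], [L → L . T L], [T → . L L f], [T → . d], [T → L . L f], [T → L L . f] }  — shift
  I5: { [L → . L T L], [L → . d], [L → L T . L] }  — shift
  I6: { [L → . L T L], [L → . d], [L → L . T L], [L → L T L .], [T → . L L f], [T → . d] }  — shift, reduce
  I7: { [L → d .] }  — reduce
  I8: { [T → L L f .] }  — reduce

I3 contains complete items [L → d .], [T → d .] — reduce-reduce conflict.

Answer: Yes — I3: [L → d .] vs [T → d .]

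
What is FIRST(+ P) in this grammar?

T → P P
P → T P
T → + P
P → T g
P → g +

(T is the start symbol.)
To compute FIRST(+ P), process the symbols left to right:
Symbol + is a terminal. Add '+' and stop.
FIRST(+ P) = { '+' }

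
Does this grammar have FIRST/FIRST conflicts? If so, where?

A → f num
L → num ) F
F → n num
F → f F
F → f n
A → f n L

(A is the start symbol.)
A FIRST/FIRST conflict occurs when two productions N → α and N → β for the same non-terminal have FIRST(α) ∩ FIRST(β) ≠ ∅ (with ε ∈ FIRST of a nullable right-hand side, so two nullable alternatives also conflict).

Productions for A:
  A → f num: FIRST = { 'f' }
  A → f n L: FIRST = { 'f' }
Productions for F:
  F → n num: FIRST = { 'n' }
  F → f F: FIRST = { 'f' }
  F → f n: FIRST = { 'f' }
L has only one production, so no FIRST/FIRST conflict is possible there.

Conflict for A: A → f num and A → f n L
  Overlap: { 'f' }
Conflict for F: F → f F and F → f n
  Overlap: { 'f' }

Answer: Yes. A → f num / A → f n L on { 'f' }; F → f F / F → f n on { 'f' }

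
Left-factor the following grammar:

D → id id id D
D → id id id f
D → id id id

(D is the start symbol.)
D → id id id D'
D' → D
D' → f
D' → ε

Left-factoring transforms A → αβ₁ | αβ₂ into A → αA' and A' → β₁ | β₂
(α is the longest common prefix among the alternatives). Repeat until
no nonterminal has two alternatives with a common prefix.

Round 1: D has alternatives sharing prefix 'id id id'. Introduce D': D → id id id D'
  Add: D' → D
  Add: D' → f
  Add: D' → ε

No remaining common prefixes — done.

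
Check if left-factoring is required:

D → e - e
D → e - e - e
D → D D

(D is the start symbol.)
Left-factoring is needed when two productions for the same non-terminal
share a common prefix on the right-hand side.

Productions for D:
  D → e - e
  D → e - e - e
  D → D D

Found common prefix 'e - e' in productions for D

Answer: Yes, D has productions with common prefix 'e - e'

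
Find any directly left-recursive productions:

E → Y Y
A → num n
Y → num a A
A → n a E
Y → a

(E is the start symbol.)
No direct left recursion

E → Y Y: starts with Y
A → num n: starts with num
Y → num a A: starts with num
A → n a E: starts with n
Y → a: starts with a

No direct left recursion found.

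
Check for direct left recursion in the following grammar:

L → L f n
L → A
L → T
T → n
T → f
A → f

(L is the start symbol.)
Direct left recursion occurs when N → N α for some non-terminal N (the right-hand side begins with the left-hand side itself).

L → L f n: LEFT RECURSIVE (starts with L)
L → A: starts with A
L → T: starts with T
T → n: starts with n
T → f: starts with f
A → f: starts with f

The grammar has direct left recursion on: L.

Answer: Yes, L is left-recursive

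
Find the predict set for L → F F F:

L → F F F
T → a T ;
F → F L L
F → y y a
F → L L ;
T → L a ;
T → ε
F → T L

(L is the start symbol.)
{ 'a', 'y' }

PREDICT(L → F F F) = (FIRST(RHS) \ {ε}) ∪ (FOLLOW(L) if ε ∈ FIRST(RHS), i.e. RHS ⇒* ε)
FIRST(F) = { 'a', 'y' }
FIRST(F F F) = { 'a', 'y' }
ε ∉ FIRST(F F F), so FOLLOW(L) is not added.
PREDICT(L → F F F) = { 'a', 'y' }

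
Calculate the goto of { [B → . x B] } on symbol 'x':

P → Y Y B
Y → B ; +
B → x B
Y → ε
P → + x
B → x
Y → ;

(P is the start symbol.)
GOTO(I, 'x') = CLOSURE({ [A → αX.β] : [A → α.Xβ] ∈ I, X = 'x' })

Items with dot before 'x', with the dot advanced:
  [B → . x B] → [B → x . B]
Closure of the advanced items:
  [B → x . B] has the dot before B: add [B → . x B], [B → . x]

GOTO = { [B → . x B], [B → . x], [B → x . B] }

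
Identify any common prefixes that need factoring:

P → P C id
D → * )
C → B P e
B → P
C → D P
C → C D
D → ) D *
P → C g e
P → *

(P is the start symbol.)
Left-factoring is needed when two productions for the same non-terminal
share a common prefix on the right-hand side.

Productions for P:
  P → P C id
  P → C g e
  P → *
Productions for D:
  D → * )
  D → ) D *
Productions for C:
  C → B P e
  C → D P
  C → C D

No common prefixes found.

Answer: No, left-factoring is not needed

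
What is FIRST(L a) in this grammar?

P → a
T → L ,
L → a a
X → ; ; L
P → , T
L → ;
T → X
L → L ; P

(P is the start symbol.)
FIRST sets of the non-terminals involved (from the grammar, by fixed-point iteration):
  FIRST(L) = { ';', 'a' }

To compute FIRST(L a), process the symbols left to right:
Symbol L is a non-terminal. Add FIRST(L) \ {ε} = { ';', 'a' }
L is not nullable (ε ∉ FIRST(L)), so stop here.
FIRST(L a) = { ';', 'a' }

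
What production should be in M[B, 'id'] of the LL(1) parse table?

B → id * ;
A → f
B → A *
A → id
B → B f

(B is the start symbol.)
B → id * ;, B → A *, B → B f

To find M[B, 'id'], we find productions for B where 'id' is in the predict set (PREDICT(N → α) = (FIRST(α) \ {ε}) ∪ (FOLLOW(N) if α ⇒* ε)).

Relevant sets:
  FIRST(A) = { 'f', 'id' }
  FIRST(B) = { 'f', 'id' }

B → id * ;: PREDICT = { 'id' }
  'id' is in predict set, so this production goes in M[B, 'id']
B → A *: PREDICT = { 'f', 'id' }
  'id' is in predict set, so this production goes in M[B, 'id']
B → B f: PREDICT = { 'f', 'id' }
  'id' is in predict set, so this production goes in M[B, 'id']

M[B, 'id'] = B → id * ;, B → A *, B → B f  (a multiply-defined cell — the grammar is not LL(1))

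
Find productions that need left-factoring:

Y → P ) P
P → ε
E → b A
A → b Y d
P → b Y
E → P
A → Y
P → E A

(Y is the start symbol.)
Left-factoring is needed when two productions for the same non-terminal
share a common prefix on the right-hand side.

Productions for P:
  P → ε
  P → b Y
  P → E A
Productions for E:
  E → b A
  E → P
Productions for A:
  A → b Y d
  A → Y

No common prefixes found.

Answer: No, left-factoring is not needed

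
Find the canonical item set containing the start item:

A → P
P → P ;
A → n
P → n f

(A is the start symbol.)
First, augment the grammar with A' → A
I₀ = CLOSURE({ [A' → . A] }):
  [A' → . A] has the dot before A: add [A → . P], [A → . n]
  [A → . P] has the dot before P: add [P → . P ;], [P → . n f]
No further items can be added.

I₀ = { [A → . P], [A → . n], [A' → . A], [P → . P ;], [P → . n f] }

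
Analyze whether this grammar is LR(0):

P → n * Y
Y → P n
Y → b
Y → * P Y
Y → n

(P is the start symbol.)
Augment with P' → P and build the canonical LR(0) collection (I0 = CLOSURE({[P' → . P]}), then GOTO on every symbol after a dot until no new states appear). It has 12 states:
  I0: { [P → . n * Y], [P' → . P] }  — shift
  I1: { [P' → P .] }  — accept
  I2: { [P → n . * Y] }  — shift
  I3: { [P → . n * Y], [P → n * . Y], [Y → . * P Y], [Y → . P n], [Y → . b], [Y → . n] }  — shift
  I4: { [P → . n * Y], [Y → * . P Y] }  — shift
  I5: { [Y → P . n] }  — shift
  I6: { [P → n * Y .] }  — reduce
  I7: { [Y → b .] }  — reduce
  I8: { [P → n . * Y], [Y → n .] }  — shift, reduce
  I9: { [Y → P n .] }  — reduce
  I10: { [P → . n * Y], [Y → * P . Y], [Y → . * P Y], [Y → . P n], [Y → . b], [Y → . n] }  — shift
  I11: { [Y → * P Y .] }  — reduce

Conflict in state I8:
  Shift-reduce conflict between [Y → n .] and [P → n . * Y]
So the grammar is NOT LR(0).

Answer: No. Shift-reduce conflict between [Y → n .] and [P → n . * Y]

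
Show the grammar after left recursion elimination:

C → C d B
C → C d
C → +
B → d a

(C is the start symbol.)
C → + C'
C' → d B C'
C' → d C'
C' → ε
B → d a

C is directly left-recursive. The standard transformation for
  A → A α₁ | ... | A α_m | β₁ | ... | β_n
is
  A  → β₁ A' | ... | β_n A'
  A' → α₁ A' | ... | α_m A' | ε

C → + becomes C → + C'
C → C d B becomes C' → d B C'
C → C d becomes C' → d C'
Add C' → ε

Productions for other non-terminals are unchanged:
  B → d a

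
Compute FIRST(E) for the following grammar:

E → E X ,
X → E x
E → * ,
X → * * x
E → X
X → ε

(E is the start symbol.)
To compute FIRST(E), examine every production with E on the left-hand side, reading each right-hand side left to right until a non-nullable symbol is reached.

FIRST sets of the other non-terminals involved (by the same procedure, iterated to a fixed point):
  FIRST(X) = { '*', ',', 'x', ε }

From E → E X ,:
  - E is the symbol being defined: contributes nothing new
    E is nullable, so continue to the next symbol
  - X is a non-terminal: add FIRST(X) \ {ε} = { '*', ',', 'x' }
    X is nullable, so continue to the next symbol
  - ',' is a terminal: add ',' and stop
From E → * ,:
  - '*' is a terminal: add '*' and stop
From E → X:
  - X is a non-terminal: add FIRST(X) \ {ε} = { '*', ',', 'x' }
    X is nullable and nothing follows, so the whole right-hand side can vanish: ε ∈ FIRST(E)

Collecting: FIRST(E) = { '*', ',', 'x', ε }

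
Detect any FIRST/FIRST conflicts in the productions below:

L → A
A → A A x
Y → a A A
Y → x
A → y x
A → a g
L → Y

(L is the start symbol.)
Yes. L → A / L → Y on { 'a' }; A → A A x / A → y x on { 'y' }; A → A A x / A → a g on { 'a' }

FIRST sets of the non-terminals at (or reachable through a nullable prefix from) the front of some alternative:
  FIRST(A) = { 'a', 'y' }
  FIRST(Y) = { 'a', 'x' }

Productions for L:
  L → A: FIRST = { 'a', 'y' }
  L → Y: FIRST = { 'a', 'x' }
Productions for A:
  A → A A x: FIRST = { 'a', 'y' }
  A → y x: FIRST = { 'y' }
  A → a g: FIRST = { 'a' }
Productions for Y:
  Y → a A A: FIRST = { 'a' }
  Y → x: FIRST = { 'x' }

Conflict for L: L → A and L → Y
  Overlap: { 'a' }
Conflict for A: A → A A x and A → y x
  Overlap: { 'y' }
Conflict for A: A → A A x and A → a g
  Overlap: { 'a' }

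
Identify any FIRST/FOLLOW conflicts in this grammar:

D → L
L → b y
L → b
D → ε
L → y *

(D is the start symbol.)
A FIRST/FOLLOW conflict occurs when a non-terminal N has a nullable alternative N → β (β ⇒* ε) and another alternative N → α with FIRST(α) ∩ FOLLOW(N) ≠ ∅: on such a lookahead the parser cannot decide between expanding α and letting N vanish via β.

Nullable non-terminals: D.
FIRST sets used below: FIRST(L) = { 'b', 'y' }

D: nullable alternative(s) D → ε; FOLLOW(D) = { $ }
  D → L: FIRST \ {ε} = { 'b', 'y' } — disjoint from FOLLOW(D)
  D → ε: FIRST \ {ε} = { } — this is the only nullable alternative, skip

L has no nullable alternative, so no FIRST/FOLLOW check is needed there.

No FIRST/FOLLOW conflicts found.

Answer: No FIRST/FOLLOW conflicts.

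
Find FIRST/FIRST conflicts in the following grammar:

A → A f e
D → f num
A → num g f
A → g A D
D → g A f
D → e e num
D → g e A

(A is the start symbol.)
Yes. A → A f e / A → num g f on { 'num' }; A → A f e / A → g A D on { 'g' }; D → g A f / D → g e A on { 'g' }

FIRST sets of the non-terminals at (or reachable through a nullable prefix from) the front of some alternative:
  FIRST(A) = { 'g', 'num' }

Productions for A:
  A → A f e: FIRST = { 'g', 'num' }
  A → num g f: FIRST = { 'num' }
  A → g A D: FIRST = { 'g' }
Productions for D:
  D → f num: FIRST = { 'f' }
  D → g A f: FIRST = { 'g' }
  D → e e num: FIRST = { 'e' }
  D → g e A: FIRST = { 'g' }

Conflict for A: A → A f e and A → num g f
  Overlap: { 'num' }
Conflict for A: A → A f e and A → g A D
  Overlap: { 'g' }
Conflict for D: D → g A f and D → g e A
  Overlap: { 'g' }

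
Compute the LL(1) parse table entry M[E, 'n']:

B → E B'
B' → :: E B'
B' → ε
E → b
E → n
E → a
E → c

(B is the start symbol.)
To find M[E, 'n'], we find productions for E where 'n' is in the predict set (PREDICT(N → α) = (FIRST(α) \ {ε}) ∪ (FOLLOW(N) if α ⇒* ε)).

E → b: PREDICT = { 'b' }
E → n: PREDICT = { 'n' }
  'n' is in predict set, so this production goes in M[E, 'n']
E → a: PREDICT = { 'a' }
E → c: PREDICT = { 'c' }

M[E, 'n'] = E → n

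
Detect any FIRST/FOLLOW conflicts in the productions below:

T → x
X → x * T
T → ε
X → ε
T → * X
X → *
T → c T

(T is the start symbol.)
No FIRST/FOLLOW conflicts.

A FIRST/FOLLOW conflict occurs when a non-terminal N has a nullable alternative N → β (β ⇒* ε) and another alternative N → α with FIRST(α) ∩ FOLLOW(N) ≠ ∅: on such a lookahead the parser cannot decide between expanding α and letting N vanish via β.

Nullable non-terminals: T, X.

T: nullable alternative(s) T → ε; FOLLOW(T) = { $ }
  T → x: FIRST \ {ε} = { 'x' } — disjoint from FOLLOW(T)
  T → ε: FIRST \ {ε} = { } — this is the only nullable alternative, skip
  T → * X: FIRST \ {ε} = { '*' } — disjoint from FOLLOW(T)
  T → c T: FIRST \ {ε} = { 'c' } — disjoint from FOLLOW(T)

X: nullable alternative(s) X → ε; FOLLOW(X) = { $ }
  X → x * T: FIRST \ {ε} = { 'x' } — disjoint from FOLLOW(X)
  X → ε: FIRST \ {ε} = { } — this is the only nullable alternative, skip
  X → *: FIRST \ {ε} = { '*' } — disjoint from FOLLOW(X)

No FIRST/FOLLOW conflicts found.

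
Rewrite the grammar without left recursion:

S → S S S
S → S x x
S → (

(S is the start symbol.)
S is directly left-recursive. The standard transformation for
  A → A α₁ | ... | A α_m | β₁ | ... | β_n
is
  A  → β₁ A' | ... | β_n A'
  A' → α₁ A' | ... | α_m A' | ε

S → ( becomes S → ( S'
S → S S S becomes S' → S S S'
S → S x x becomes S' → x x S'
Add S' → ε

Resulting grammar:
S → ( S'
S' → S S S'
S' → x x S'
S' → ε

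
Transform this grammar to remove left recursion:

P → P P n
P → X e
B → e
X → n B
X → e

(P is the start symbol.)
P is directly left-recursive. The standard transformation for
  A → A α₁ | ... | A α_m | β₁ | ... | β_n
is
  A  → β₁ A' | ... | β_n A'
  A' → α₁ A' | ... | α_m A' | ε

P → X e becomes P → X e P'
P → P P n becomes P' → P n P'
Add P' → ε

Productions for other non-terminals are unchanged:
  B → e
  X → n B
  X → e

Resulting grammar:
P → X e P'
P' → P n P'
P' → ε
B → e
X → n B
X → e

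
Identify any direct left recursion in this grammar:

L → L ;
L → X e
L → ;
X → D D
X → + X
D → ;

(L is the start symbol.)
Yes, L is left-recursive

Direct left recursion occurs when N → N α for some non-terminal N (the right-hand side begins with the left-hand side itself).

L → L ;: LEFT RECURSIVE (starts with L)
L → X e: starts with X
L → ;: starts with ';'
X → D D: starts with D
X → + X: starts with '+'
D → ;: starts with ';'

The grammar has direct left recursion on: L.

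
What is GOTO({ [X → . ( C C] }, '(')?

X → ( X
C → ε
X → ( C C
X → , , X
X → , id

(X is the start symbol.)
{ [C → .], [X → ( . C C] }

GOTO(I, '(') = CLOSURE({ [A → αX.β] : [A → α.Xβ] ∈ I, X = '(' })

Items with dot before '(', with the dot advanced:
  [X → . ( C C] → [X → ( . C C]
Closure of the advanced items:
  [X → ( . C C] has the dot before C: add [C → .]

GOTO = { [C → .], [X → ( . C C] }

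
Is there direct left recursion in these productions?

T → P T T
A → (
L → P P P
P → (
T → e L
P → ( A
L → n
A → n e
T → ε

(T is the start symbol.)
T → P T T: starts with P
A → (: starts with '('
L → P P P: starts with P
P → (: starts with '('
T → e L: starts with e
P → ( A: starts with '('
L → n: starts with n
A → n e: starts with n
T → ε: starts with ε

No direct left recursion found.

Answer: No direct left recursion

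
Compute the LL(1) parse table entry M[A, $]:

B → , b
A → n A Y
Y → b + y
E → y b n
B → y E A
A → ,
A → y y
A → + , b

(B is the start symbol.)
To find M[A, $], we find productions for A where $ is in the predict set (PREDICT(N → α) = (FIRST(α) \ {ε}) ∪ (FOLLOW(N) if α ⇒* ε)).

A → n A Y: PREDICT = { 'n' }
A → ,: PREDICT = { ',' }
A → y y: PREDICT = { 'y' }
A → + , b: PREDICT = { '+' }

M[A, $] is empty (no production applies)

Answer: Empty (error entry)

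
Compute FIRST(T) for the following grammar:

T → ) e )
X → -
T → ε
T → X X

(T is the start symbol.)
To compute FIRST(T), examine every production with T on the left-hand side, reading each right-hand side left to right until a non-nullable symbol is reached.

FIRST sets of the other non-terminals involved (by the same procedure, iterated to a fixed point):
  FIRST(X) = { '-' }

From T → ) e ):
  - ')' is a terminal: add ')' and stop
From T → ε:
  - ε-production, so ε ∈ FIRST(T)
From T → X X:
  - X is a non-terminal: add FIRST(X) \ {ε} = { '-' }
    X is not nullable, so stop

Collecting: FIRST(T) = { ')', '-', ε }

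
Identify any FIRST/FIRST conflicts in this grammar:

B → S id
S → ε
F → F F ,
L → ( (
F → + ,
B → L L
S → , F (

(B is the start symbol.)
FIRST sets of the non-terminals at (or reachable through a nullable prefix from) the front of some alternative:
  FIRST(S) = { ',', ε }
  FIRST(L) = { '(' }
  FIRST(F) = { '+' }

Productions for B:
  B → S id: FIRST = { ',', 'id' }
  B → L L: FIRST = { '(' }
Productions for S:
  S → ε: FIRST = { ε }
  S → , F (: FIRST = { ',' }
Productions for F:
  F → F F ,: FIRST = { '+' }
  F → + ,: FIRST = { '+' }
L has only one production, so no FIRST/FIRST conflict is possible there.

Conflict for F: F → F F , and F → + ,
  Overlap: { '+' }

Answer: Yes. F → F F ',' / F → '+' ',' on { '+' }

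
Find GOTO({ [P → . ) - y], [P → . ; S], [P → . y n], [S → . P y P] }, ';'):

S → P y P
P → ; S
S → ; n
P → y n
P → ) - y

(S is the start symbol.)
GOTO(I, ';') = CLOSURE({ [A → αX.β] : [A → α.Xβ] ∈ I, X = ';' })

Items with dot before ';', with the dot advanced:
  [P → . ; S] → [P → ; . S]
Closure of the advanced items:
  [P → ; . S] has the dot before S: add [S → . P y P], [S → . ; n]
  [S → . P y P] has the dot before P: add [P → . ; S], [P → . y n], [P → . ) - y]

GOTO = { [P → . ) - y], [P → . ; S], [P → . y n], [P → ; . S], [S → . ; n], [S → . P y P] }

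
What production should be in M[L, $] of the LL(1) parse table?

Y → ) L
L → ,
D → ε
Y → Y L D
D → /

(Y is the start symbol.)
Empty (error entry)

To find M[L, $], we find productions for L where $ is in the predict set (PREDICT(N → α) = (FIRST(α) \ {ε}) ∪ (FOLLOW(N) if α ⇒* ε)).

L → ,: PREDICT = { ',' }

M[L, $] is empty (no production applies)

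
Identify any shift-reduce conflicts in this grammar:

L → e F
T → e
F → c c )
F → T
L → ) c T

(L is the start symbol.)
No shift-reduce conflicts

A shift-reduce conflict occurs when an LR(0) state has both:
  - a complete (reduce) item [A → α .] (dot at the end), and
  - a shift item [B → β . c γ] (dot before a terminal).

Augment with L' → L and build the canonical LR(0) collection (I0 = CLOSURE({[L' → . L]}), then GOTO on every symbol after a dot until no new states appear). It has 12 states:
  I0: { [L → . ) c T], [L → . e F], [L' → . L] }  — shift
  I1: { [L → ) . c T] }  — shift
  I2: { [L' → L .] }  — accept
  I3: { [F → . T], [F → . c c )], [L → e . F], [T → . e] }  — shift
  I4: { [L → e F .] }  — reduce
  I5: { [F → T .] }  — reduce
  I6: { [F → c . c )] }  — shift
  I7: { [T → e .] }  — reduce
  I8: { [F → c c . )] }  — shift
  I9: { [F → c c ) .] }  — reduce
  I10: { [L → ) c . T], [T → . e] }  — shift
  I11: { [L → ) c T .] }  — reduce

No state contains both a complete item and a shift item.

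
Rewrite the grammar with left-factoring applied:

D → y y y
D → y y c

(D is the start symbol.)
Left-factoring transforms A → αβ₁ | αβ₂ into A → αA' and A' → β₁ | β₂
(α is the longest common prefix among the alternatives). Repeat until
no nonterminal has two alternatives with a common prefix.

Round 1: D has alternatives sharing prefix 'y y'. Introduce D': D → y y D'
  Add: D' → y
  Add: D' → c

No remaining common prefixes — done.

Resulting grammar:
D → y y D'
D' → y
D' → c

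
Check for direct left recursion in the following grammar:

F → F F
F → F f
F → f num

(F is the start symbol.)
Direct left recursion occurs when N → N α for some non-terminal N (the right-hand side begins with the left-hand side itself).

F → F F: LEFT RECURSIVE (starts with F)
F → F f: LEFT RECURSIVE (starts with F)
F → f num: starts with f

The grammar has direct left recursion on: F.

Answer: Yes, F is left-recursive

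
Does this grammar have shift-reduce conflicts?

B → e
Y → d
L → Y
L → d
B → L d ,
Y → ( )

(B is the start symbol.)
No shift-reduce conflicts

A shift-reduce conflict occurs when an LR(0) state has both:
  - a complete (reduce) item [A → α .] (dot at the end), and
  - a shift item [B → β . c γ] (dot before a terminal).

Augment with B' → B and build the canonical LR(0) collection (I0 = CLOSURE({[B' → . B]}), then GOTO on every symbol after a dot until no new states appear). It has 10 states:
  I0: { [B → . L d ,], [B → . e], [B' → . B], [L → . Y], [L → . d], [Y → . ( )], [Y → . d] }  — shift
  I1: { [Y → ( . )] }  — shift
  I2: { [B' → B .] }  — accept
  I3: { [B → L . d ,] }  — shift
  I4: { [L → Y .] }  — reduce
  I5: { [L → d .], [Y → d .] }  — 2 reduces
  I6: { [B → e .] }  — reduce
  I7: { [B → L d . ,] }  — shift
  I8: { [B → L d , .] }  — reduce
  I9: { [Y → ( ) .] }  — reduce

No state contains both a complete item and a shift item.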